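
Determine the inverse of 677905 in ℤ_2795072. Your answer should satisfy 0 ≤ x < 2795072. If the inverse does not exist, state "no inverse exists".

1542193

Apply the Euclidean algorithm to 2795072 and 677905:
2795072 = 4·677905 + 83452
677905 = 8·83452 + 10289
83452 = 8·10289 + 1140
10289 = 9·1140 + 29
1140 = 39·29 + 9
29 = 3·9 + 2
9 = 4·2 + 1
2 = 2·1 + 0
The gcd is 1. Working backward:
1 = 9 − 4·2
1 = −4·29 + 13·9
1 = 13·1140 − 511·29
1 = −511·10289 + 4612·1140
1 = 4612·83452 − 37407·10289
1 = −37407·677905 + 303868·83452
1 = 303868·2795072 − 1252879·677905
So 677905·(-1252879) ≡ 1 (mod 2795072), and -1252879 ≡ 1542193 (mod 2795072).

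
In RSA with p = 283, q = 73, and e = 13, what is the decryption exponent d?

10933

φ(n) = (p−1)(q−1) = 282·72 = 20304.
Need d with 13·d ≡ 1 (mod 20304). Apply the extended Euclidean algorithm:
20304 = 1561*13 + 11
13 = 1*11 + 2
11 = 5*2 + 1
2 = 2*1 + 0
Back-substitute:
1 = 11 − 5·2
1 = −5·13 + 6·11
1 = 6·20304 − 9371·13
So 13·(-9371) ≡ 1 (mod 20304), hence d ≡ -9371 ≡ 10933 (mod 20304).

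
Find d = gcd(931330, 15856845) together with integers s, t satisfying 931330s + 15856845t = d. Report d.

Repeated division:
15856845 = 17*931330 + 24235
931330 = 38*24235 + 10400
24235 = 2*10400 + 3435
10400 = 3*3435 + 95
3435 = 36*95 + 15
95 = 6*15 + 5
15 = 3*5 + 0
gcd(931330, 15856845) = 5.
Back-substituting:
5 = 95 − 6·15
5 = −6·3435 + 217·95
5 = 217·10400 − 657·3435
5 = −657·24235 + 1531·10400
5 = 1531·931330 − 58835·24235
5 = −58835·15856845 + 1001726·931330
So 5 = (-58835)·15856845 + (1001726)·931330.

5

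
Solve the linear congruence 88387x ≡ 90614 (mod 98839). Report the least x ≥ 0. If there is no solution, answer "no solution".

gcd(88387, 98839):
98839 = 1*88387 + 10452
88387 = 8*10452 + 4771
10452 = 2*4771 + 910
4771 = 5*910 + 221
910 = 4*221 + 26
221 = 8*26 + 13
26 = 2*13 + 0
gcd = 13, but 13 ∤ 90614, so the congruence has no solution.

no solution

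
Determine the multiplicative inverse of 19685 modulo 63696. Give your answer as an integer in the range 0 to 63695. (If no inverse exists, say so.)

20285

Run Euclid on (63696, 19685):
63696 = 3·19685 + 4641
19685 = 4·4641 + 1121
4641 = 4·1121 + 157
1121 = 7·157 + 22
157 = 7·22 + 3
22 = 7·3 + 1
3 = 3·1 + 0
The gcd is 1. Working backward:
1 = 22 − 7·3
1 = −7·157 + 50·22
1 = 50·1121 − 357·157
1 = −357·4641 + 1478·1121
1 = 1478·19685 − 6269·4641
1 = −6269·63696 + 20285·19685
So 19685·20285 ≡ 1 (mod 63696).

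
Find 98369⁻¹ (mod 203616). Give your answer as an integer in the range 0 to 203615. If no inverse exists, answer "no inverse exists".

49409

Apply the Euclidean algorithm to 203616 and 98369:
203616 = 2·98369 + 6878
98369 = 14·6878 + 2077
6878 = 3·2077 + 647
2077 = 3·647 + 136
647 = 4·136 + 103
136 = 1·103 + 33
103 = 3·33 + 4
33 = 8·4 + 1
4 = 4·1 + 0
Since gcd(98369, 203616) = 1, back-substitute to write 1 as a combination:
1 = 33 − 8·4
1 = −8·103 + 25·33
1 = 25·136 − 33·103
1 = −33·647 + 157·136
1 = 157·2077 − 504·647
1 = −504·6878 + 1669·2077
1 = 1669·98369 − 23870·6878
1 = −23870·203616 + 49409·98369
So 98369·49409 ≡ 1 (mod 203616).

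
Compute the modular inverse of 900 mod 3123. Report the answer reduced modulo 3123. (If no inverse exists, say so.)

no inverse exists

Compute gcd(900, 3123):
3123 = 3*900 + 423
900 = 2*423 + 54
423 = 7*54 + 45
54 = 1*45 + 9
45 = 5*9 + 0
The gcd is 9, not 1, hence no inverse exists.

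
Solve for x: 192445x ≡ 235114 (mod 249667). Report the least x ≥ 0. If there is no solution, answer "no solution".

10799

First find gcd(192445, 249667):
249667 = 1·192445 + 57222
192445 = 3·57222 + 20779
57222 = 2·20779 + 15664
20779 = 1·15664 + 5115
15664 = 3·5115 + 319
5115 = 16·319 + 11
319 = 29·11 + 0
gcd = 11 and 11 | 235114, so solutions exist. Divide through by 11: 17495x ≡ 21374 (mod 22697).
Now find 17495⁻¹ mod 22697:
22697 = 1·17495 + 5202
17495 = 3·5202 + 1889
5202 = 2·1889 + 1424
1889 = 1·1424 + 465
1424 = 3·465 + 29
465 = 16·29 + 1
29 = 29·1 + 0
Back-substitute:
1 = 465 − 16·29
1 = −16·1424 + 49·465
1 = 49·1889 − 65·1424
1 = −65·5202 + 179·1889
1 = 179·17495 − 602·5202
1 = −602·22697 + 781·17495
So 17495⁻¹ ≡ 781 (mod 22697).
Then x ≡ 781·21374 ≡ 10799 (mod 22697); the smallest non-negative solution is x = 10799.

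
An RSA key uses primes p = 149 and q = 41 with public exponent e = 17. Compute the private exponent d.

1393

φ(n) = (p−1)(q−1) = 148·40 = 5920.
Need d with 17·d ≡ 1 (mod 5920). Apply the extended Euclidean algorithm:
5920 = 348·17 + 4
17 = 4·4 + 1
4 = 4·1 + 0
Back-substitute:
1 = 17 − 4·4
1 = −4·5920 + 1393·17
So 17·1393 ≡ 1 (mod 5920), hence d = 1393.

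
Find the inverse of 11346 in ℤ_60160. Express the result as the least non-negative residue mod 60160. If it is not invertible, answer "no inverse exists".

Compute gcd(11346, 60160):
60160 = 5·11346 + 3430
11346 = 3·3430 + 1056
3430 = 3·1056 + 262
1056 = 4·262 + 8
262 = 32·8 + 6
8 = 1·6 + 2
6 = 3·2 + 0
The gcd is 2, not 1, hence no inverse exists.

no inverse exists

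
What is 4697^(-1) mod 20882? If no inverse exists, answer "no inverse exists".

Extended Euclidean algorithm:
20882 = 4·4697 + 2094
4697 = 2·2094 + 509
2094 = 4·509 + 58
509 = 8·58 + 45
58 = 1·45 + 13
45 = 3·13 + 6
13 = 2·6 + 1
6 = 6·1 + 0
Since gcd(4697, 20882) = 1, back-substitute to write 1 as a combination:
1 = 13 − 2·6
1 = −2·45 + 7·13
1 = 7·58 − 9·45
1 = −9·509 + 79·58
1 = 79·2094 − 325·509
1 = −325·4697 + 729·2094
1 = 729·20882 − 3241·4697
Thus 4697·(-3241) ≡ 1 (mod 20882); reducing, -3241 mod 20882 = 17641.

17641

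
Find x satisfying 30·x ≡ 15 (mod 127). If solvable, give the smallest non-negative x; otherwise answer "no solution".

64

First find gcd(30, 127):
127 = 4×30 + 7
30 = 4×7 + 2
7 = 3×2 + 1
2 = 2×1 + 0
gcd = 1, so a unique solution mod 127 exists.
Back-substitute for the Bézout coefficients:
1 = 7 − 3·2
1 = −3·30 + 13·7
1 = 13·127 − 55·30
So 30·(-55) ≡ 1 (mod 127), giving 30⁻¹ ≡ 72.
x ≡ 30⁻¹·15 ≡ 72·15 ≡ 64 (mod 127).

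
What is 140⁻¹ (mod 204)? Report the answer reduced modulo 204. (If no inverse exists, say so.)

Euclidean algorithm on 204, 140:
204 = 1*140 + 64
140 = 2*64 + 12
64 = 5*12 + 4
12 = 3*4 + 0
The gcd is 4, not 1, hence no inverse exists.

no inverse exists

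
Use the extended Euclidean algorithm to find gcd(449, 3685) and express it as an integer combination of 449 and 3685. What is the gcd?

1

Repeated division:
3685 = 8·449 + 93
449 = 4·93 + 77
93 = 1·77 + 16
77 = 4·16 + 13
16 = 1·13 + 3
13 = 4·3 + 1
3 = 3·1 + 0
gcd(449, 3685) = 1.
Working backward:
1 = 13 − 4·3
1 = −4·16 + 5·13
1 = 5·77 − 24·16
1 = −24·93 + 29·77
1 = 29·449 − 140·93
1 = −140·3685 + 1149·449
So 1 = (-140)·3685 + (1149)·449.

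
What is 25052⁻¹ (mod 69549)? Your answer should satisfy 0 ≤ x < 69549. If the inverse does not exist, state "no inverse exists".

29447

Extended Euclidean algorithm:
69549 = 2*25052 + 19445
25052 = 1*19445 + 5607
19445 = 3*5607 + 2624
5607 = 2*2624 + 359
2624 = 7*359 + 111
359 = 3*111 + 26
111 = 4*26 + 7
26 = 3*7 + 5
7 = 1*5 + 2
5 = 2*2 + 1
2 = 2*1 + 0
The gcd is 1. Working backward:
1 = 5 − 2·2
1 = −2·7 + 3·5
1 = 3·26 − 11·7
1 = −11·111 + 47·26
1 = 47·359 − 152·111
1 = −152·2624 + 1111·359
1 = 1111·5607 − 2374·2624
1 = −2374·19445 + 8233·5607
1 = 8233·25052 − 10607·19445
1 = −10607·69549 + 29447·25052
So 25052·29447 ≡ 1 (mod 69549).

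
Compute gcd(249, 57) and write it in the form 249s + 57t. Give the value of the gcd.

Euclidean algorithm:
249 = 4*57 + 21
57 = 2*21 + 15
21 = 1*15 + 6
15 = 2*6 + 3
6 = 2*3 + 0
gcd(249, 57) = 3.
Back-substituting:
3 = 15 − 2·6
3 = −2·21 + 3·15
3 = 3·57 − 8·21
3 = −8·249 + 35·57
So 3 = (-8)·249 + (35)·57.

3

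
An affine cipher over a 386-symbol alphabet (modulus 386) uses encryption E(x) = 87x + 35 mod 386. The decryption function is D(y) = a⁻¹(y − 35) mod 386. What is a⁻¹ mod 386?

Apply the Euclidean algorithm to 386 and 87:
386 = 4*87 + 38
87 = 2*38 + 11
38 = 3*11 + 5
11 = 2*5 + 1
5 = 5*1 + 0
Since gcd(87, 386) = 1, back-substitute to write 1 as a combination:
1 = 11 − 2·5
1 = −2·38 + 7·11
1 = 7·87 − 16·38
1 = −16·386 + 71·87
So 87·71 ≡ 1 (mod 386).

71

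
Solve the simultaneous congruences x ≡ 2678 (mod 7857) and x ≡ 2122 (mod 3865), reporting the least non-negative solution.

Write x = 2678 + 7857·k. Then 7857·k ≡ 2122 − 2678 ≡ 3309 (mod 3865).
Need 7857⁻¹ mod 3865. Extended Euclid on (3865, 127):
3865 = 30*127 + 55
127 = 2*55 + 17
55 = 3*17 + 4
17 = 4*4 + 1
4 = 4*1 + 0
Back-substitute:
1 = 17 − 4·4
1 = −4·55 + 13·17
1 = 13·127 − 30·55
1 = −30·3865 + 913·127
7857⁻¹ ≡ 913 (mod 3865), so k ≡ 913·3309 ≡ 2552 (mod 3865).
x = 2678 + 7857·2552 = 20053742.

20053742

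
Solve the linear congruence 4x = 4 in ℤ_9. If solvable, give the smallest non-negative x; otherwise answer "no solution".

First find gcd(4, 9):
9 = 2×4 + 1
4 = 4×1 + 0
gcd = 1, so a unique solution mod 9 exists.
Back-substitute for the Bézout coefficients:
1 = 9 − 2·4
So 4·(-2) ≡ 1 (mod 9), giving 4⁻¹ ≡ 7.
x ≡ 4⁻¹·4 ≡ 7·4 ≡ 1 (mod 9).

1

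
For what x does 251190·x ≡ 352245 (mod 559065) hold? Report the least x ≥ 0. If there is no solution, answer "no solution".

First find gcd(251190, 559065):
559065 = 2×251190 + 56685
251190 = 4×56685 + 24450
56685 = 2×24450 + 7785
24450 = 3×7785 + 1095
7785 = 7×1095 + 120
1095 = 9×120 + 15
120 = 8×15 + 0
gcd = 15 and 15 | 352245, so solutions exist. Divide through by 15: 16746x ≡ 23483 (mod 37271).
Now find 16746⁻¹ mod 37271:
37271 = 2*16746 + 3779
16746 = 4*3779 + 1630
3779 = 2*1630 + 519
1630 = 3*519 + 73
519 = 7*73 + 8
73 = 9*8 + 1
8 = 8*1 + 0
Back-substitute:
1 = 73 − 9·8
1 = −9·519 + 64·73
1 = 64·1630 − 201·519
1 = −201·3779 + 466·1630
1 = 466·16746 − 2065·3779
1 = −2065·37271 + 4596·16746
So 16746⁻¹ ≡ 4596 (mod 37271).
Then x ≡ 4596·23483 ≡ 28323 (mod 37271); the smallest non-negative solution is x = 28323.

28323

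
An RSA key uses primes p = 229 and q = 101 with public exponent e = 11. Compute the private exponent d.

8291

φ(n) = (p−1)(q−1) = 228·100 = 22800.
Need d with 11·d ≡ 1 (mod 22800). Apply the extended Euclidean algorithm:
22800 = 2072×11 + 8
11 = 1×8 + 3
8 = 2×3 + 2
3 = 1×2 + 1
2 = 2×1 + 0
Back-substitute:
1 = 3 − 2
1 = −8 + 3·3
1 = 3·11 − 4·8
1 = −4·22800 + 8291·11
So 11·8291 ≡ 1 (mod 22800), hence d = 8291.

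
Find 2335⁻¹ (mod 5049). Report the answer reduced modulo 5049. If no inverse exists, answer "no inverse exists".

1159

Extended Euclidean algorithm:
5049 = 2×2335 + 379
2335 = 6×379 + 61
379 = 6×61 + 13
61 = 4×13 + 9
13 = 1×9 + 4
9 = 2×4 + 1
4 = 4×1 + 0
Since gcd(2335, 5049) = 1, back-substitute to write 1 as a combination:
1 = 9 − 2·4
1 = −2·13 + 3·9
1 = 3·61 − 14·13
1 = −14·379 + 87·61
1 = 87·2335 − 536·379
1 = −536·5049 + 1159·2335
So 2335·1159 ≡ 1 (mod 5049).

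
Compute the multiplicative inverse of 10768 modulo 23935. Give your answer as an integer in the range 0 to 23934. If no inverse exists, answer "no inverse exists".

Apply the Euclidean algorithm to 23935 and 10768:
23935 = 2×10768 + 2399
10768 = 4×2399 + 1172
2399 = 2×1172 + 55
1172 = 21×55 + 17
55 = 3×17 + 4
17 = 4×4 + 1
4 = 4×1 + 0
gcd = 1, so the inverse exists. Back-substitute:
1 = 17 − 4·4
1 = −4·55 + 13·17
1 = 13·1172 − 277·55
1 = −277·2399 + 567·1172
1 = 567·10768 − 2545·2399
1 = −2545·23935 + 5657·10768
So 10768·5657 ≡ 1 (mod 23935).

5657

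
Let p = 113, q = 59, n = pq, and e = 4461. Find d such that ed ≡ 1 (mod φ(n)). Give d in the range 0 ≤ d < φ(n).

φ(n) = (p−1)(q−1) = 112·58 = 6496.
Need d with 4461·d ≡ 1 (mod 6496). Apply the extended Euclidean algorithm:
6496 = 1×4461 + 2035
4461 = 2×2035 + 391
2035 = 5×391 + 80
391 = 4×80 + 71
80 = 1×71 + 9
71 = 7×9 + 8
9 = 1×8 + 1
8 = 8×1 + 0
Back-substitute:
1 = 9 − 8
1 = −71 + 8·9
1 = 8·80 − 9·71
1 = −9·391 + 44·80
1 = 44·2035 − 229·391
1 = −229·4461 + 502·2035
1 = 502·6496 − 731·4461
So 4461·(-731) ≡ 1 (mod 6496), hence d ≡ -731 ≡ 5765 (mod 6496).

5765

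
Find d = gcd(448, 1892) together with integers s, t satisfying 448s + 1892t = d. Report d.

4

Apply Euclid's algorithm to 1892 and 448:
1892 = 4*448 + 100
448 = 4*100 + 48
100 = 2*48 + 4
48 = 12*4 + 0
gcd(448, 1892) = 4.
Back-substituting:
4 = 100 − 2·48
4 = −2·448 + 9·100
4 = 9·1892 − 38·448
So 4 = (9)·1892 + (-38)·448.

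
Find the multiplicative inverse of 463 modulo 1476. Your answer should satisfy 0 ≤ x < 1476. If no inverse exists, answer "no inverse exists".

Apply the Euclidean algorithm to 1476 and 463:
1476 = 3*463 + 87
463 = 5*87 + 28
87 = 3*28 + 3
28 = 9*3 + 1
3 = 3*1 + 0
The gcd is 1. Working backward:
1 = 28 − 9·3
1 = −9·87 + 28·28
1 = 28·463 − 149·87
1 = −149·1476 + 475·463
So 463·475 ≡ 1 (mod 1476).

475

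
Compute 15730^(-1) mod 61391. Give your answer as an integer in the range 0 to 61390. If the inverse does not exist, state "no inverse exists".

Compute gcd(15730, 61391):
61391 = 3×15730 + 14201
15730 = 1×14201 + 1529
14201 = 9×1529 + 440
1529 = 3×440 + 209
440 = 2×209 + 22
209 = 9×22 + 11
22 = 2×11 + 0
Since gcd = 11 > 1, 15730 is not a unit mod 61391.

no inverse exists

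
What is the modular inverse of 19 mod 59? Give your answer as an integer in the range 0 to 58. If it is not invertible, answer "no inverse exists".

gcd(59, 19) by repeated division:
59 = 3×19 + 2
19 = 9×2 + 1
2 = 2×1 + 0
Since gcd(19, 59) = 1, back-substitute to write 1 as a combination:
1 = 19 − 9·2
1 = −9·59 + 28·19
So 19·28 ≡ 1 (mod 59).

28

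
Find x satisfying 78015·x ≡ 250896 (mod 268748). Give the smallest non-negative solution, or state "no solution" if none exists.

19184

First find gcd(78015, 268748):
268748 = 3×78015 + 34703
78015 = 2×34703 + 8609
34703 = 4×8609 + 267
8609 = 32×267 + 65
267 = 4×65 + 7
65 = 9×7 + 2
7 = 3×2 + 1
2 = 2×1 + 0
gcd = 1, so a unique solution mod 268748 exists.
Back-substitute for the Bézout coefficients:
1 = 7 − 3·2
1 = −3·65 + 28·7
1 = 28·267 − 115·65
1 = −115·8609 + 3708·267
1 = 3708·34703 − 14947·8609
1 = −14947·78015 + 33602·34703
1 = 33602·268748 − 115753·78015
So 78015·(-115753) ≡ 1 (mod 268748), giving 78015⁻¹ ≡ 152995.
x ≡ 78015⁻¹·250896 ≡ 152995·250896 ≡ 19184 (mod 268748).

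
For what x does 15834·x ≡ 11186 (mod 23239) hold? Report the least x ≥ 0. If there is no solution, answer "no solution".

10336

First find gcd(15834, 23239):
23239 = 1×15834 + 7405
15834 = 2×7405 + 1024
7405 = 7×1024 + 237
1024 = 4×237 + 76
237 = 3×76 + 9
76 = 8×9 + 4
9 = 2×4 + 1
4 = 4×1 + 0
gcd = 1, so a unique solution mod 23239 exists.
Back-substitute for the Bézout coefficients:
1 = 9 − 2·4
1 = −2·76 + 17·9
1 = 17·237 − 53·76
1 = −53·1024 + 229·237
1 = 229·7405 − 1656·1024
1 = −1656·15834 + 3541·7405
1 = 3541·23239 − 5197·15834
So 15834·(-5197) ≡ 1 (mod 23239), giving 15834⁻¹ ≡ 18042.
x ≡ 15834⁻¹·11186 ≡ 18042·11186 ≡ 10336 (mod 23239).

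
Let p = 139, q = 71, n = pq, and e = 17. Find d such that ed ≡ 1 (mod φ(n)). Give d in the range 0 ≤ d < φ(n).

2273

φ(n) = (p−1)(q−1) = 138·70 = 9660.
Need d with 17·d ≡ 1 (mod 9660). Apply the extended Euclidean algorithm:
9660 = 568*17 + 4
17 = 4*4 + 1
4 = 4*1 + 0
Back-substitute:
1 = 17 − 4·4
1 = −4·9660 + 2273·17
So 17·2273 ≡ 1 (mod 9660), hence d = 2273.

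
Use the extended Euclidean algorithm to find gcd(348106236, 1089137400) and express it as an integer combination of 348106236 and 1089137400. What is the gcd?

12

Apply Euclid's algorithm to 1089137400 and 348106236:
1089137400 = 3×348106236 + 44818692
348106236 = 7×44818692 + 34375392
44818692 = 1×34375392 + 10443300
34375392 = 3×10443300 + 3045492
10443300 = 3×3045492 + 1306824
3045492 = 2×1306824 + 431844
1306824 = 3×431844 + 11292
431844 = 38×11292 + 2748
11292 = 4×2748 + 300
2748 = 9×300 + 48
300 = 6×48 + 12
48 = 4×12 + 0
gcd(348106236, 1089137400) = 12.
Express as a combination:
12 = 300 − 6·48
12 = −6·2748 + 55·300
12 = 55·11292 − 226·2748
12 = −226·431844 + 8643·11292
12 = 8643·1306824 − 26155·431844
12 = −26155·3045492 + 60953·1306824
12 = 60953·10443300 − 209014·3045492
12 = −209014·34375392 + 687995·10443300
12 = 687995·44818692 − 897009·34375392
12 = −897009·348106236 + 6967058·44818692
12 = 6967058·1089137400 − 21798183·348106236
So 12 = (6967058)·1089137400 + (-21798183)·348106236.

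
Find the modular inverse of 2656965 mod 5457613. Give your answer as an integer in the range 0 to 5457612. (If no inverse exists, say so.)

1324188

Apply the Euclidean algorithm to 5457613 and 2656965:
5457613 = 2·2656965 + 143683
2656965 = 18·143683 + 70671
143683 = 2·70671 + 2341
70671 = 30·2341 + 441
2341 = 5·441 + 136
441 = 3·136 + 33
136 = 4·33 + 4
33 = 8·4 + 1
4 = 4·1 + 0
Since gcd(2656965, 5457613) = 1, back-substitute to write 1 as a combination:
1 = 33 − 8·4
1 = −8·136 + 33·33
1 = 33·441 − 107·136
1 = −107·2341 + 568·441
1 = 568·70671 − 17147·2341
1 = −17147·143683 + 34862·70671
1 = 34862·2656965 − 644663·143683
1 = −644663·5457613 + 1324188·2656965
So 2656965·1324188 ≡ 1 (mod 5457613).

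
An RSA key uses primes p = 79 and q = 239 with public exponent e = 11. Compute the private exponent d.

φ(n) = (p−1)(q−1) = 78·238 = 18564.
Need d with 11·d ≡ 1 (mod 18564). Apply the extended Euclidean algorithm:
18564 = 1687×11 + 7
11 = 1×7 + 4
7 = 1×4 + 3
4 = 1×3 + 1
3 = 3×1 + 0
Back-substitute:
1 = 4 − 3
1 = −7 + 2·4
1 = 2·11 − 3·7
1 = −3·18564 + 5063·11
So 11·5063 ≡ 1 (mod 18564), hence d = 5063.

5063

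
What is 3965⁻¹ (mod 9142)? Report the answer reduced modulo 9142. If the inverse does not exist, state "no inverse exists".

4835

Run Euclid on (9142, 3965):
9142 = 2×3965 + 1212
3965 = 3×1212 + 329
1212 = 3×329 + 225
329 = 1×225 + 104
225 = 2×104 + 17
104 = 6×17 + 2
17 = 8×2 + 1
2 = 2×1 + 0
gcd = 1, so the inverse exists. Back-substitute:
1 = 17 − 8·2
1 = −8·104 + 49·17
1 = 49·225 − 106·104
1 = −106·329 + 155·225
1 = 155·1212 − 571·329
1 = −571·3965 + 1868·1212
1 = 1868·9142 − 4307·3965
So 3965·(-4307) ≡ 1 (mod 9142), and -4307 ≡ 4835 (mod 9142).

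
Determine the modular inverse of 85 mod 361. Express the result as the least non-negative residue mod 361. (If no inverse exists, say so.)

17

Extended Euclidean algorithm:
361 = 4×85 + 21
85 = 4×21 + 1
21 = 21×1 + 0
The gcd is 1. Working backward:
1 = 85 − 4·21
1 = −4·361 + 17·85
So 85·17 ≡ 1 (mod 361).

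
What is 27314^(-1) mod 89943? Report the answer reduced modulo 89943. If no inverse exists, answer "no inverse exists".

no inverse exists

Euclidean algorithm on 89943, 27314:
89943 = 3·27314 + 8001
27314 = 3·8001 + 3311
8001 = 2·3311 + 1379
3311 = 2·1379 + 553
1379 = 2·553 + 273
553 = 2·273 + 7
273 = 39·7 + 0
The gcd is 7, not 1, hence no inverse exists.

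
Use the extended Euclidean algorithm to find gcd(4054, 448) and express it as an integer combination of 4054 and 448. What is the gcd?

2

Repeated division:
4054 = 9×448 + 22
448 = 20×22 + 8
22 = 2×8 + 6
8 = 1×6 + 2
6 = 3×2 + 0
gcd(4054, 448) = 2.
Express as a combination:
2 = 8 − 6
2 = −22 + 3·8
2 = 3·448 − 61·22
2 = −61·4054 + 552·448
So 2 = (-61)·4054 + (552)·448.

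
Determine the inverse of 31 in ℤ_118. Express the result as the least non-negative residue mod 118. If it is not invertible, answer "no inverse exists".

99

gcd(118, 31) by repeated division:
118 = 3×31 + 25
31 = 1×25 + 6
25 = 4×6 + 1
6 = 6×1 + 0
The gcd is 1. Working backward:
1 = 25 − 4·6
1 = −4·31 + 5·25
1 = 5·118 − 19·31
So 31·(-19) ≡ 1 (mod 118), and -19 ≡ 99 (mod 118).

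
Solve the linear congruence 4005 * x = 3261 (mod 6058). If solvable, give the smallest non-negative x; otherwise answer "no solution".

323

First find gcd(4005, 6058):
6058 = 1×4005 + 2053
4005 = 1×2053 + 1952
2053 = 1×1952 + 101
1952 = 19×101 + 33
101 = 3×33 + 2
33 = 16×2 + 1
2 = 2×1 + 0
gcd = 1, so a unique solution mod 6058 exists.
Back-substitute for the Bézout coefficients:
1 = 33 − 16·2
1 = −16·101 + 49·33
1 = 49·1952 − 947·101
1 = −947·2053 + 996·1952
1 = 996·4005 − 1943·2053
1 = −1943·6058 + 2939·4005
So 4005·(2939) ≡ 1 (mod 6058), giving 4005⁻¹ ≡ 2939.
x ≡ 4005⁻¹·3261 ≡ 2939·3261 ≡ 323 (mod 6058).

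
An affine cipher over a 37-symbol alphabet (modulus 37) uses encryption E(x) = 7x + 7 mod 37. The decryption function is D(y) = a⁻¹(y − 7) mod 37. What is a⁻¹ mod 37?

Run Euclid on (37, 7):
37 = 5·7 + 2
7 = 3·2 + 1
2 = 2·1 + 0
The gcd is 1. Working backward:
1 = 7 − 3·2
1 = −3·37 + 16·7
So 7·16 ≡ 1 (mod 37).

16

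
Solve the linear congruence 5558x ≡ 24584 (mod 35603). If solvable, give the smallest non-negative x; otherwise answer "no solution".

First find gcd(5558, 35603):
35603 = 6×5558 + 2255
5558 = 2×2255 + 1048
2255 = 2×1048 + 159
1048 = 6×159 + 94
159 = 1×94 + 65
94 = 1×65 + 29
65 = 2×29 + 7
29 = 4×7 + 1
7 = 7×1 + 0
gcd = 1, so a unique solution mod 35603 exists.
Back-substitute for the Bézout coefficients:
1 = 29 − 4·7
1 = −4·65 + 9·29
1 = 9·94 − 13·65
1 = −13·159 + 22·94
1 = 22·1048 − 145·159
1 = −145·2255 + 312·1048
1 = 312·5558 − 769·2255
1 = −769·35603 + 4926·5558
So 5558·(4926) ≡ 1 (mod 35603), giving 5558⁻¹ ≡ 4926.
x ≡ 5558⁻¹·24584 ≡ 4926·24584 ≡ 14981 (mod 35603).

14981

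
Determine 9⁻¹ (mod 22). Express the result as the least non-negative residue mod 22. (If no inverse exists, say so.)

5

Extended Euclidean algorithm:
22 = 2*9 + 4
9 = 2*4 + 1
4 = 4*1 + 0
Since gcd(9, 22) = 1, back-substitute to write 1 as a combination:
1 = 9 − 2·4
1 = −2·22 + 5·9
So 9·5 ≡ 1 (mod 22).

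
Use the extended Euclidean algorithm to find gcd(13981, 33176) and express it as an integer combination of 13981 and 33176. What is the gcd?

11

Euclidean algorithm:
33176 = 2·13981 + 5214
13981 = 2·5214 + 3553
5214 = 1·3553 + 1661
3553 = 2·1661 + 231
1661 = 7·231 + 44
231 = 5·44 + 11
44 = 4·11 + 0
gcd(13981, 33176) = 11.
Working backward:
11 = 231 − 5·44
11 = −5·1661 + 36·231
11 = 36·3553 − 77·1661
11 = −77·5214 + 113·3553
11 = 113·13981 − 303·5214
11 = −303·33176 + 719·13981
So 11 = (-303)·33176 + (719)·13981.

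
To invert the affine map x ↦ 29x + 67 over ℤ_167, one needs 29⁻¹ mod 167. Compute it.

144

Extended Euclidean algorithm:
167 = 5·29 + 22
29 = 1·22 + 7
22 = 3·7 + 1
7 = 7·1 + 0
gcd = 1, so the inverse exists. Back-substitute:
1 = 22 − 3·7
1 = −3·29 + 4·22
1 = 4·167 − 23·29
Thus 29·(-23) ≡ 1 (mod 167); reducing, -23 mod 167 = 144.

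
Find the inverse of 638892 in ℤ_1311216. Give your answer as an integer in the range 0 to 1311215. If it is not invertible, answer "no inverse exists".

no inverse exists

Compute gcd(638892, 1311216):
1311216 = 2×638892 + 33432
638892 = 19×33432 + 3684
33432 = 9×3684 + 276
3684 = 13×276 + 96
276 = 2×96 + 84
96 = 1×84 + 12
84 = 7×12 + 0
The gcd is 12, not 1, hence no inverse exists.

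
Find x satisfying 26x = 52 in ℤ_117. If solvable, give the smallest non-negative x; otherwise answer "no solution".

2

First find gcd(26, 117):
117 = 4*26 + 13
26 = 2*13 + 0
gcd = 13 and 13 | 52, so solutions exist. Divide through by 13: 2x ≡ 4 (mod 9).
Now find 2⁻¹ mod 9:
9 = 4×2 + 1
2 = 2×1 + 0
Back-substitute:
1 = 9 − 4·2
So 2·(-4) ≡ 1 (mod 9), i.e. 2⁻¹ ≡ 5.
Then x ≡ 5·4 ≡ 2 (mod 9); the smallest non-negative solution is x = 2.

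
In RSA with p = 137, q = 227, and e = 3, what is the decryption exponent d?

20491

φ(n) = (p−1)(q−1) = 136·226 = 30736.
Need d with 3·d ≡ 1 (mod 30736). Apply the extended Euclidean algorithm:
30736 = 10245·3 + 1
3 = 3·1 + 0
Back-substitute:
1 = 30736 − 10245·3
So 3·(-10245) ≡ 1 (mod 30736), hence d ≡ -10245 ≡ 20491 (mod 30736).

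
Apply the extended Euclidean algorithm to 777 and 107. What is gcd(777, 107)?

Apply Euclid's algorithm to 777 and 107:
777 = 7*107 + 28
107 = 3*28 + 23
28 = 1*23 + 5
23 = 4*5 + 3
5 = 1*3 + 2
3 = 1*2 + 1
2 = 2*1 + 0
gcd(777, 107) = 1.
Express as a combination:
1 = 3 − 2
1 = −5 + 2·3
1 = 2·23 − 9·5
1 = −9·28 + 11·23
1 = 11·107 − 42·28
1 = −42·777 + 305·107
So 1 = (-42)·777 + (305)·107.

1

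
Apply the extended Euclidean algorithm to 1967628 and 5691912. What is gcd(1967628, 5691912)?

Euclidean algorithm:
5691912 = 2×1967628 + 1756656
1967628 = 1×1756656 + 210972
1756656 = 8×210972 + 68880
210972 = 3×68880 + 4332
68880 = 15×4332 + 3900
4332 = 1×3900 + 432
3900 = 9×432 + 12
432 = 36×12 + 0
gcd(1967628, 5691912) = 12.
Back-substituting:
12 = 3900 − 9·432
12 = −9·4332 + 10·3900
12 = 10·68880 − 159·4332
12 = −159·210972 + 487·68880
12 = 487·1756656 − 4055·210972
12 = −4055·1967628 + 4542·1756656
12 = 4542·5691912 − 13139·1967628
So 12 = (4542)·5691912 + (-13139)·1967628.

12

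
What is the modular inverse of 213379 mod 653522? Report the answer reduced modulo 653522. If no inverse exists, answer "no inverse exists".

574865

Run Euclid on (653522, 213379):
653522 = 3×213379 + 13385
213379 = 15×13385 + 12604
13385 = 1×12604 + 781
12604 = 16×781 + 108
781 = 7×108 + 25
108 = 4×25 + 8
25 = 3×8 + 1
8 = 8×1 + 0
gcd = 1, so the inverse exists. Back-substitute:
1 = 25 − 3·8
1 = −3·108 + 13·25
1 = 13·781 − 94·108
1 = −94·12604 + 1517·781
1 = 1517·13385 − 1611·12604
1 = −1611·213379 + 25682·13385
1 = 25682·653522 − 78657·213379
Thus 213379·(-78657) ≡ 1 (mod 653522); reducing, -78657 mod 653522 = 574865.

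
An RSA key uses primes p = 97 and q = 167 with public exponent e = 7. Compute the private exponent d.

φ(n) = (p−1)(q−1) = 96·166 = 15936.
Need d with 7·d ≡ 1 (mod 15936). Apply the extended Euclidean algorithm:
15936 = 2276*7 + 4
7 = 1*4 + 3
4 = 1*3 + 1
3 = 3*1 + 0
Back-substitute:
1 = 4 − 3
1 = −7 + 2·4
1 = 2·15936 − 4553·7
So 7·(-4553) ≡ 1 (mod 15936), hence d ≡ -4553 ≡ 11383 (mod 15936).

11383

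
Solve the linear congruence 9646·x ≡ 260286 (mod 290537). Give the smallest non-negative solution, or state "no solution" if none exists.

First find gcd(9646, 290537):
290537 = 30*9646 + 1157
9646 = 8*1157 + 390
1157 = 2*390 + 377
390 = 1*377 + 13
377 = 29*13 + 0
gcd = 13 and 13 | 260286, so solutions exist. Divide through by 13: 742x ≡ 20022 (mod 22349).
Now find 742⁻¹ mod 22349:
22349 = 30*742 + 89
742 = 8*89 + 30
89 = 2*30 + 29
30 = 1*29 + 1
29 = 29*1 + 0
Back-substitute:
1 = 30 − 29
1 = −89 + 3·30
1 = 3·742 − 25·89
1 = −25·22349 + 753·742
So 742⁻¹ ≡ 753 (mod 22349).
Then x ≡ 753·20022 ≡ 13340 (mod 22349); the smallest non-negative solution is x = 13340.

13340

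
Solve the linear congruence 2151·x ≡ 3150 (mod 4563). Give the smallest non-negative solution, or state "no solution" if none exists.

343

First find gcd(2151, 4563):
4563 = 2*2151 + 261
2151 = 8*261 + 63
261 = 4*63 + 9
63 = 7*9 + 0
gcd = 9 and 9 | 3150, so solutions exist. Divide through by 9: 239x ≡ 350 (mod 507).
Now find 239⁻¹ mod 507:
507 = 2·239 + 29
239 = 8·29 + 7
29 = 4·7 + 1
7 = 7·1 + 0
Back-substitute:
1 = 29 − 4·7
1 = −4·239 + 33·29
1 = 33·507 − 70·239
So 239·(-70) ≡ 1 (mod 507), i.e. 239⁻¹ ≡ 437.
Then x ≡ 437·350 ≡ 343 (mod 507); the smallest non-negative solution is x = 343.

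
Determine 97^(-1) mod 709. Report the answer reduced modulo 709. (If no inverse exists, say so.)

307

Run Euclid on (709, 97):
709 = 7×97 + 30
97 = 3×30 + 7
30 = 4×7 + 2
7 = 3×2 + 1
2 = 2×1 + 0
The gcd is 1. Working backward:
1 = 7 − 3·2
1 = −3·30 + 13·7
1 = 13·97 − 42·30
1 = −42·709 + 307·97
So 97·307 ≡ 1 (mod 709).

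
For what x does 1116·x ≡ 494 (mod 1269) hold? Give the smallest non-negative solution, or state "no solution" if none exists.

gcd(1116, 1269):
1269 = 1*1116 + 153
1116 = 7*153 + 45
153 = 3*45 + 18
45 = 2*18 + 9
18 = 2*9 + 0
gcd = 9, but 9 ∤ 494, so the congruence has no solution.

no solution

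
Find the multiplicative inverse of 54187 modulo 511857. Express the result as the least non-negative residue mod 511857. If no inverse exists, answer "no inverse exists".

208372

Extended Euclidean algorithm:
511857 = 9·54187 + 24174
54187 = 2·24174 + 5839
24174 = 4·5839 + 818
5839 = 7·818 + 113
818 = 7·113 + 27
113 = 4·27 + 5
27 = 5·5 + 2
5 = 2·2 + 1
2 = 2·1 + 0
The gcd is 1. Working backward:
1 = 5 − 2·2
1 = −2·27 + 11·5
1 = 11·113 − 46·27
1 = −46·818 + 333·113
1 = 333·5839 − 2377·818
1 = −2377·24174 + 9841·5839
1 = 9841·54187 − 22059·24174
1 = −22059·511857 + 208372·54187
So 54187·208372 ≡ 1 (mod 511857).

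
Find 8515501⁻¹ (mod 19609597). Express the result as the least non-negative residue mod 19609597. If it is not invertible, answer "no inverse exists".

10373357

Apply the Euclidean algorithm to 19609597 and 8515501:
19609597 = 2·8515501 + 2578595
8515501 = 3·2578595 + 779716
2578595 = 3·779716 + 239447
779716 = 3·239447 + 61375
239447 = 3·61375 + 55322
61375 = 1·55322 + 6053
55322 = 9·6053 + 845
6053 = 7·845 + 138
845 = 6·138 + 17
138 = 8·17 + 2
17 = 8·2 + 1
2 = 2·1 + 0
gcd = 1, so the inverse exists. Back-substitute:
1 = 17 − 8·2
1 = −8·138 + 65·17
1 = 65·845 − 398·138
1 = −398·6053 + 2851·845
1 = 2851·55322 − 26057·6053
1 = −26057·61375 + 28908·55322
1 = 28908·239447 − 112781·61375
1 = −112781·779716 + 367251·239447
1 = 367251·2578595 − 1214534·779716
1 = −1214534·8515501 + 4010853·2578595
1 = 4010853·19609597 − 9236240·8515501
Hence 8515501⁻¹ ≡ -9236240 ≡ 10373357 (mod 19609597).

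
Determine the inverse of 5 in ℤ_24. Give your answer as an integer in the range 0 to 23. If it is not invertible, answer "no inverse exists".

Extended Euclidean algorithm:
24 = 4*5 + 4
5 = 1*4 + 1
4 = 4*1 + 0
gcd = 1, so the inverse exists. Back-substitute:
1 = 5 − 4
1 = −24 + 5·5
So 5·5 ≡ 1 (mod 24).

5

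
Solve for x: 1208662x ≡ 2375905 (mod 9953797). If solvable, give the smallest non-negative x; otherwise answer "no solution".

First find gcd(1208662, 9953797):
9953797 = 8*1208662 + 284501
1208662 = 4*284501 + 70658
284501 = 4*70658 + 1869
70658 = 37*1869 + 1505
1869 = 1*1505 + 364
1505 = 4*364 + 49
364 = 7*49 + 21
49 = 2*21 + 7
21 = 3*7 + 0
gcd = 7 and 7 | 2375905, so solutions exist. Divide through by 7: 172666x ≡ 339415 (mod 1421971).
Now find 172666⁻¹ mod 1421971:
1421971 = 8×172666 + 40643
172666 = 4×40643 + 10094
40643 = 4×10094 + 267
10094 = 37×267 + 215
267 = 1×215 + 52
215 = 4×52 + 7
52 = 7×7 + 3
7 = 2×3 + 1
3 = 3×1 + 0
Back-substitute:
1 = 7 − 2·3
1 = −2·52 + 15·7
1 = 15·215 − 62·52
1 = −62·267 + 77·215
1 = 77·10094 − 2911·267
1 = −2911·40643 + 11721·10094
1 = 11721·172666 − 49795·40643
1 = −49795·1421971 + 410081·172666
So 172666⁻¹ ≡ 410081 (mod 1421971).
Then x ≡ 410081·339415 ≡ 855222 (mod 1421971); the smallest non-negative solution is x = 855222.

855222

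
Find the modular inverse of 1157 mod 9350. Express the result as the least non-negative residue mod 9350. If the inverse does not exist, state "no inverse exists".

Run Euclid on (9350, 1157):
9350 = 8×1157 + 94
1157 = 12×94 + 29
94 = 3×29 + 7
29 = 4×7 + 1
7 = 7×1 + 0
gcd = 1, so the inverse exists. Back-substitute:
1 = 29 − 4·7
1 = −4·94 + 13·29
1 = 13·1157 − 160·94
1 = −160·9350 + 1293·1157
So 1157·1293 ≡ 1 (mod 9350).

1293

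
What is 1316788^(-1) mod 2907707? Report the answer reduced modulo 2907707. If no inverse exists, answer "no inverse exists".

no inverse exists

Euclidean algorithm on 2907707, 1316788:
2907707 = 2*1316788 + 274131
1316788 = 4*274131 + 220264
274131 = 1*220264 + 53867
220264 = 4*53867 + 4796
53867 = 11*4796 + 1111
4796 = 4*1111 + 352
1111 = 3*352 + 55
352 = 6*55 + 22
55 = 2*22 + 11
22 = 2*11 + 0
Since gcd = 11 > 1, 1316788 is not a unit mod 2907707.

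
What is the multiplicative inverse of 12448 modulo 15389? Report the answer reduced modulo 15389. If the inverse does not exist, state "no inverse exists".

Extended Euclidean algorithm:
15389 = 1*12448 + 2941
12448 = 4*2941 + 684
2941 = 4*684 + 205
684 = 3*205 + 69
205 = 2*69 + 67
69 = 1*67 + 2
67 = 33*2 + 1
2 = 2*1 + 0
Since gcd(12448, 15389) = 1, back-substitute to write 1 as a combination:
1 = 67 − 33·2
1 = −33·69 + 34·67
1 = 34·205 − 101·69
1 = −101·684 + 337·205
1 = 337·2941 − 1449·684
1 = −1449·12448 + 6133·2941
1 = 6133·15389 − 7582·12448
So 12448·(-7582) ≡ 1 (mod 15389), and -7582 ≡ 7807 (mod 15389).

7807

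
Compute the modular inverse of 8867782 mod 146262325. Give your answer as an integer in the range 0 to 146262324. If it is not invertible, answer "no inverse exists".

no inverse exists

Euclidean algorithm on 146262325, 8867782:
146262325 = 16×8867782 + 4377813
8867782 = 2×4377813 + 112156
4377813 = 39×112156 + 3729
112156 = 30×3729 + 286
3729 = 13×286 + 11
286 = 26×11 + 0
gcd(8867782, 146262325) = 11 ≠ 1, so 8867782 has no multiplicative inverse modulo 146262325.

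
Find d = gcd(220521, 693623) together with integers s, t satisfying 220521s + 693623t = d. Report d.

Repeated division:
693623 = 3*220521 + 32060
220521 = 6*32060 + 28161
32060 = 1*28161 + 3899
28161 = 7*3899 + 868
3899 = 4*868 + 427
868 = 2*427 + 14
427 = 30*14 + 7
14 = 2*7 + 0
gcd(220521, 693623) = 7.
Working backward:
7 = 427 − 30·14
7 = −30·868 + 61·427
7 = 61·3899 − 274·868
7 = −274·28161 + 1979·3899
7 = 1979·32060 − 2253·28161
7 = −2253·220521 + 15497·32060
7 = 15497·693623 − 48744·220521
So 7 = (15497)·693623 + (-48744)·220521.

7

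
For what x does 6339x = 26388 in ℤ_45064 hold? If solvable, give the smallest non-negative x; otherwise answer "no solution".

First find gcd(6339, 45064):
45064 = 7*6339 + 691
6339 = 9*691 + 120
691 = 5*120 + 91
120 = 1*91 + 29
91 = 3*29 + 4
29 = 7*4 + 1
4 = 4*1 + 0
gcd = 1, so a unique solution mod 45064 exists.
Back-substitute for the Bézout coefficients:
1 = 29 − 7·4
1 = −7·91 + 22·29
1 = 22·120 − 29·91
1 = −29·691 + 167·120
1 = 167·6339 − 1532·691
1 = −1532·45064 + 10891·6339
So 6339·(10891) ≡ 1 (mod 45064), giving 6339⁻¹ ≡ 10891.
x ≡ 6339⁻¹·26388 ≡ 10891·26388 ≡ 18580 (mod 45064).

18580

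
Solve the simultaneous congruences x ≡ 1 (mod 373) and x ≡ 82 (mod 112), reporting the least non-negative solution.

Write x = 1 + 373·k. Then 373·k ≡ 82 − 1 ≡ 81 (mod 112).
Need 373⁻¹ mod 112. Extended Euclid on (112, 37):
112 = 3*37 + 1
37 = 37*1 + 0
Back-substitute:
1 = 112 − 3·37
373⁻¹ ≡ 109 (mod 112), so k ≡ 109·81 ≡ 93 (mod 112).
x = 1 + 373·93 = 34690.

34690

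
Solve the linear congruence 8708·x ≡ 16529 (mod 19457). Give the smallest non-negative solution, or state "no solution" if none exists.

First find gcd(8708, 19457):
19457 = 2*8708 + 2041
8708 = 4*2041 + 544
2041 = 3*544 + 409
544 = 1*409 + 135
409 = 3*135 + 4
135 = 33*4 + 3
4 = 1*3 + 1
3 = 3*1 + 0
gcd = 1, so a unique solution mod 19457 exists.
Back-substitute for the Bézout coefficients:
1 = 4 − 3
1 = −135 + 34·4
1 = 34·409 − 103·135
1 = −103·544 + 137·409
1 = 137·2041 − 514·544
1 = −514·8708 + 2193·2041
1 = 2193·19457 − 4900·8708
So 8708·(-4900) ≡ 1 (mod 19457), giving 8708⁻¹ ≡ 14557.
x ≡ 8708⁻¹·16529 ≡ 14557·16529 ≡ 7391 (mod 19457).

7391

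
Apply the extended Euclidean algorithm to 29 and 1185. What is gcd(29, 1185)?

1

Repeated division:
1185 = 40·29 + 25
29 = 1·25 + 4
25 = 6·4 + 1
4 = 4·1 + 0
gcd(29, 1185) = 1.
Working backward:
1 = 25 − 6·4
1 = −6·29 + 7·25
1 = 7·1185 − 286·29
So 1 = (7)·1185 + (-286)·29.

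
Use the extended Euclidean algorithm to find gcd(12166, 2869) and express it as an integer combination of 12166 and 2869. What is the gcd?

1

Euclidean algorithm:
12166 = 4*2869 + 690
2869 = 4*690 + 109
690 = 6*109 + 36
109 = 3*36 + 1
36 = 36*1 + 0
gcd(12166, 2869) = 1.
Express as a combination:
1 = 109 − 3·36
1 = −3·690 + 19·109
1 = 19·2869 − 79·690
1 = −79·12166 + 335·2869
So 1 = (-79)·12166 + (335)·2869.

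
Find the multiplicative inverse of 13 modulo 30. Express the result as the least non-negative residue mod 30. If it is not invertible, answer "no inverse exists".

7

Apply the Euclidean algorithm to 30 and 13:
30 = 2·13 + 4
13 = 3·4 + 1
4 = 4·1 + 0
gcd = 1, so the inverse exists. Back-substitute:
1 = 13 − 3·4
1 = −3·30 + 7·13
So 13·7 ≡ 1 (mod 30).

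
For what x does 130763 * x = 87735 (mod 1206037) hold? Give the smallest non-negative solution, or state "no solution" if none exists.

411977

First find gcd(130763, 1206037):
1206037 = 9*130763 + 29170
130763 = 4*29170 + 14083
29170 = 2*14083 + 1004
14083 = 14*1004 + 27
1004 = 37*27 + 5
27 = 5*5 + 2
5 = 2*2 + 1
2 = 2*1 + 0
gcd = 1, so a unique solution mod 1206037 exists.
Back-substitute for the Bézout coefficients:
1 = 5 − 2·2
1 = −2·27 + 11·5
1 = 11·1004 − 409·27
1 = −409·14083 + 5737·1004
1 = 5737·29170 − 11883·14083
1 = −11883·130763 + 53269·29170
1 = 53269·1206037 − 491304·130763
So 130763·(-491304) ≡ 1 (mod 1206037), giving 130763⁻¹ ≡ 714733.
x ≡ 130763⁻¹·87735 ≡ 714733·87735 ≡ 411977 (mod 1206037).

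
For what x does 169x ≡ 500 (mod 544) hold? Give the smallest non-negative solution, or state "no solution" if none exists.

180

First find gcd(169, 544):
544 = 3·169 + 37
169 = 4·37 + 21
37 = 1·21 + 16
21 = 1·16 + 5
16 = 3·5 + 1
5 = 5·1 + 0
gcd = 1, so a unique solution mod 544 exists.
Back-substitute for the Bézout coefficients:
1 = 16 − 3·5
1 = −3·21 + 4·16
1 = 4·37 − 7·21
1 = −7·169 + 32·37
1 = 32·544 − 103·169
So 169·(-103) ≡ 1 (mod 544), giving 169⁻¹ ≡ 441.
x ≡ 169⁻¹·500 ≡ 441·500 ≡ 180 (mod 544).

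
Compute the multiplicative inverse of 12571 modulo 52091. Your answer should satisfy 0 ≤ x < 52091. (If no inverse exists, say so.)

Compute gcd(12571, 52091):
52091 = 4×12571 + 1807
12571 = 6×1807 + 1729
1807 = 1×1729 + 78
1729 = 22×78 + 13
78 = 6×13 + 0
Since gcd = 13 > 1, 12571 is not a unit mod 52091.

no inverse exists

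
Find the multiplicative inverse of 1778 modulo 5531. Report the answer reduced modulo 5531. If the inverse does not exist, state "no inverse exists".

2218

Extended Euclidean algorithm:
5531 = 3·1778 + 197
1778 = 9·197 + 5
197 = 39·5 + 2
5 = 2·2 + 1
2 = 2·1 + 0
gcd = 1, so the inverse exists. Back-substitute:
1 = 5 − 2·2
1 = −2·197 + 79·5
1 = 79·1778 − 713·197
1 = −713·5531 + 2218·1778
So 1778·2218 ≡ 1 (mod 5531).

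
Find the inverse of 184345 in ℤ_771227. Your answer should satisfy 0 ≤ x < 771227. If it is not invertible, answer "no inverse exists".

411236

gcd(771227, 184345) by repeated division:
771227 = 4·184345 + 33847
184345 = 5·33847 + 15110
33847 = 2·15110 + 3627
15110 = 4·3627 + 602
3627 = 6·602 + 15
602 = 40·15 + 2
15 = 7·2 + 1
2 = 2·1 + 0
gcd = 1, so the inverse exists. Back-substitute:
1 = 15 − 7·2
1 = −7·602 + 281·15
1 = 281·3627 − 1693·602
1 = −1693·15110 + 7053·3627
1 = 7053·33847 − 15799·15110
1 = −15799·184345 + 86048·33847
1 = 86048·771227 − 359991·184345
Hence 184345⁻¹ ≡ -359991 ≡ 411236 (mod 771227).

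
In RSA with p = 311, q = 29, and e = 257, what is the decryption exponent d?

7633

φ(n) = (p−1)(q−1) = 310·28 = 8680.
Need d with 257·d ≡ 1 (mod 8680). Apply the extended Euclidean algorithm:
8680 = 33·257 + 199
257 = 1·199 + 58
199 = 3·58 + 25
58 = 2·25 + 8
25 = 3·8 + 1
8 = 8·1 + 0
Back-substitute:
1 = 25 − 3·8
1 = −3·58 + 7·25
1 = 7·199 − 24·58
1 = −24·257 + 31·199
1 = 31·8680 − 1047·257
So 257·(-1047) ≡ 1 (mod 8680), hence d ≡ -1047 ≡ 7633 (mod 8680).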